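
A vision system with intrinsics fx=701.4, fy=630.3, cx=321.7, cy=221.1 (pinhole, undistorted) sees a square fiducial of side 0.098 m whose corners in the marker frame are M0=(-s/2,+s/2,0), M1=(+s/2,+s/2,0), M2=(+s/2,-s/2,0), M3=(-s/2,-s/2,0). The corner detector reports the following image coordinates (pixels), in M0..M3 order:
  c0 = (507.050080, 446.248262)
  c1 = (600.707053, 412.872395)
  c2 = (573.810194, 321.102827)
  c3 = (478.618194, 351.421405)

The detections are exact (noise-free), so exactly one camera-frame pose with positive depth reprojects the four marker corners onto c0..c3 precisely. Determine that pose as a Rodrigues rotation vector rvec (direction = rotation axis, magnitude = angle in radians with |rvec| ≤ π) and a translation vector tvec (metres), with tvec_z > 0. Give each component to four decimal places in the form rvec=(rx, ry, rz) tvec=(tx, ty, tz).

Intrinsics K: fx=701.4, fy=630.3, cx=321.7, cy=221.1
Marker side s = 0.098 m; corners in marker frame (Z=0):
  M0 = (-0.0490, +0.0490, 0)
  M1 = (+0.0490, +0.0490, 0)
  M2 = (+0.0490, -0.0490, 0)
  M3 = (-0.0490, -0.0490, 0)
Detected image corners:
  c0 = (507.050080, 446.248262) px
  c1 = (600.707053, 412.872395) px
  c2 = (573.810194, 321.102827) px
  c3 = (478.618194, 351.421405) px
Planar DLT: solve 8×8 A·h = b for H (H[2,2]=1):
  H  [+1155.45298 +315.49768 +540.91054]
  H  [-188.91163 +975.39333 +382.77501]
  H  [+0.35545 +0.06174 +1.00000]
B = K⁻¹H; ‖b₁‖=1.584197, ‖b₂‖=1.584197; λ = 2/(‖b₁‖+‖b₂‖) = 0.631235, sign → tz>0 ⇒ λ=+0.631235
r₁ = λ·B[:,0] = (+0.93696,-0.26790,+0.22437); r₂ = λ·B[:,1] = (+0.26606,+0.96317,+0.03897)
r₃ = r₁×r₂ = (-0.22655,+0.02318,+0.97372); SVD([r₁ r₂ r₃]) → R = UVᵀ:
  R  [+0.93696 +0.26606 -0.22655]
  R  [-0.26790 +0.96317 +0.02318]
  R  [+0.22437 +0.03897 +0.97372]
t = (+0.19728, +0.16191, +0.63123) m
tr R = 2.873847; θ = arccos((tr R − 1)/2) = 0.357074 rad = 20.459°
axis k = ((R−Rᵀ)₃₂, (R−Rᵀ)₁₃, (R−Rᵀ)₂₁) / (2 sinθ) = (+0.022595, -0.645039, -0.763816)
rvec = θ·k = (+0.008068, -0.230327, -0.272739)

rvec=(0.0081, -0.2303, -0.2727) tvec=(0.1973, 0.1619, 0.6312)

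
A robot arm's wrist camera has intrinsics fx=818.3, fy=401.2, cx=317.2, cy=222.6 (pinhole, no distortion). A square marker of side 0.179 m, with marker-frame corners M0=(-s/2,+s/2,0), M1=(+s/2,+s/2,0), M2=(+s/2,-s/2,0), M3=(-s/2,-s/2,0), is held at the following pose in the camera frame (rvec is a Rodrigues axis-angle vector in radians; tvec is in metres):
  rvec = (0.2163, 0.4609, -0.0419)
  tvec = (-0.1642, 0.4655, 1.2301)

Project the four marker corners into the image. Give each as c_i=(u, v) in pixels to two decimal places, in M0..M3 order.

c0=(166.99, 394.62) c1=(265.63, 406.49) c2=(252.97, 352.25) c3=(152.35, 343.49)

Intrinsics K: fx=818.3, fy=401.2, cx=317.2, cy=222.6
Marker side s = 0.179 m; corners in marker frame (Z=0):
  M0 = (-0.0895, +0.0895, 0)
  M1 = (+0.0895, +0.0895, 0)
  M2 = (+0.0895, -0.0895, 0)
  M3 = (-0.0895, -0.0895, 0)
rvec = (0.2163, 0.4609, -0.0419), |rvec| = θ = 0.51085 rad = 29.270°
Rodrigues: sinθ=0.48892, 1−cosθ=0.12767; R = I + sinθ·[k]× + (1−cosθ)·[k]×²:
    [+0.89522 +0.08887 +0.43668]
    [+0.00867 +0.97625 -0.21646]
    [-0.44555 +0.19757 +0.87319]
t = (-0.1642, 0.4655, 1.2301) m
M0: Pc = R·M0+t = (-0.23637, +0.55210, +1.28766); u = 818.3·(-0.23637)/1.28766 + 317.2 = 166.9896, v = 401.2·(+0.55210)/1.28766 + 222.6 = 394.6192
M1: Pc = R·M1+t = (-0.07612, +0.55365, +1.20791); u = 818.3·(-0.07612)/1.20791 + 317.2 = 265.6295, v = 401.2·(+0.55365)/1.20791 + 222.6 = 406.4924
M2: Pc = R·M2+t = (-0.09203, +0.37890, +1.17254); u = 818.3·(-0.09203)/1.17254 + 317.2 = 252.9720, v = 401.2·(+0.37890)/1.17254 + 222.6 = 352.2460
M3: Pc = R·M3+t = (-0.25228, +0.37735, +1.25229); u = 818.3·(-0.25228)/1.25229 + 317.2 = 152.3526, v = 401.2·(+0.37735)/1.25229 + 222.6 = 343.4922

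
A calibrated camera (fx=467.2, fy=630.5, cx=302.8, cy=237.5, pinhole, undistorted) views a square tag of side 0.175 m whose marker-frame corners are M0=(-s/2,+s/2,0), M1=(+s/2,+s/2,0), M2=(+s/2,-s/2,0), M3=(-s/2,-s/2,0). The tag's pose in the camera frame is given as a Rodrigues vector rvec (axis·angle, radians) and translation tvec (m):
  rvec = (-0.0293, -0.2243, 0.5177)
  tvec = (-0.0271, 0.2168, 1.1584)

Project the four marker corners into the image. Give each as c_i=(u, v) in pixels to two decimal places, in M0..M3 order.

c0=(243.55, 376.41) c1=(304.48, 418.75) c2=(338.12, 335.48) c3=(279.03, 291.08)

Intrinsics K: fx=467.2, fy=630.5, cx=302.8, cy=237.5
Marker side s = 0.175 m; corners in marker frame (Z=0):
  M0 = (-0.0875, +0.0875, 0)
  M1 = (+0.0875, +0.0875, 0)
  M2 = (+0.0875, -0.0875, 0)
  M3 = (-0.0875, -0.0875, 0)
rvec = (-0.0293, -0.2243, 0.5177), |rvec| = θ = 0.56496 rad = 32.370°
Rodrigues: sinθ=0.53538, 1−cosθ=0.15539; R = I + sinθ·[k]× + (1−cosθ)·[k]×²:
    [+0.84503 -0.48740 -0.21994]
    [+0.49380 +0.86910 -0.02877]
    [+0.20517 -0.08430 +0.97509]
t = (-0.0271, 0.2168, 1.1584) m
M0: Pc = R·M0+t = (-0.14369, +0.24964, +1.13307); u = 467.2·(-0.14369)/1.13307 + 302.8 = 243.5534, v = 630.5·(+0.24964)/1.13307 + 237.5 = 376.4123
M1: Pc = R·M1+t = (+0.00419, +0.33605, +1.16898); u = 467.2·(+0.00419)/1.16898 + 302.8 = 304.4757, v = 630.5·(+0.33605)/1.16898 + 237.5 = 418.7541
M2: Pc = R·M2+t = (+0.08949, +0.18396, +1.18373); u = 467.2·(+0.08949)/1.18373 + 302.8 = 338.1192, v = 630.5·(+0.18396)/1.18373 + 237.5 = 335.4846
M3: Pc = R·M3+t = (-0.05839, +0.09755, +1.14782); u = 467.2·(-0.05839)/1.14782 + 302.8 = 279.0324, v = 630.5·(+0.09755)/1.14782 + 237.5 = 291.0823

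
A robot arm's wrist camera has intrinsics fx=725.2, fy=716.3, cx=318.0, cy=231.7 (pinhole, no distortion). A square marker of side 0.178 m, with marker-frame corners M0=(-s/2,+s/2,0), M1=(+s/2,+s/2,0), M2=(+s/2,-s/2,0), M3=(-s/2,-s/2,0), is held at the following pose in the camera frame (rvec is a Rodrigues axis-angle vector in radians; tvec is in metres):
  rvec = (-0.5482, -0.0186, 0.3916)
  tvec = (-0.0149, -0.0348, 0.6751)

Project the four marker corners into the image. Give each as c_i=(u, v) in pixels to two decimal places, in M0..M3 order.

c0=(171.03, 234.00) c1=(359.60, 309.40) c2=(419.06, 159.72) c3=(252.80, 96.88)

Intrinsics K: fx=725.2, fy=716.3, cx=318.0, cy=231.7
Marker side s = 0.178 m; corners in marker frame (Z=0):
  M0 = (-0.0890, +0.0890, 0)
  M1 = (+0.0890, +0.0890, 0)
  M2 = (+0.0890, -0.0890, 0)
  M3 = (-0.0890, -0.0890, 0)
rvec = (-0.5482, -0.0186, 0.3916), |rvec| = θ = 0.67396 rad = 38.615°
Rodrigues: sinθ=0.62408, 1−cosθ=0.21864; R = I + sinθ·[k]× + (1−cosθ)·[k]×²:
    [+0.92602 -0.35771 -0.12056]
    [+0.36753 +0.78152 +0.50413]
    [-0.08611 -0.51114 +0.85517]
t = (-0.0149, -0.0348, 0.6751) m
M0: Pc = R·M0+t = (-0.12915, +0.00205, +0.63727); u = 725.2·(-0.12915)/0.63727 + 318.0 = 171.0284, v = 716.3·(+0.00205)/0.63727 + 231.7 = 233.9992
M1: Pc = R·M1+t = (+0.03568, +0.06747, +0.62194); u = 725.2·(+0.03568)/0.62194 + 318.0 = 359.6025, v = 716.3·(+0.06747)/0.62194 + 231.7 = 309.4009
M2: Pc = R·M2+t = (+0.09935, -0.07165, +0.71293); u = 725.2·(+0.09935)/0.71293 + 318.0 = 419.0622, v = 716.3·(-0.07165)/0.71293 + 231.7 = 159.7155
M3: Pc = R·M3+t = (-0.06548, -0.13707, +0.72826); u = 725.2·(-0.06548)/0.72826 + 318.0 = 252.7956, v = 716.3·(-0.13707)/0.72826 + 231.7 = 96.8844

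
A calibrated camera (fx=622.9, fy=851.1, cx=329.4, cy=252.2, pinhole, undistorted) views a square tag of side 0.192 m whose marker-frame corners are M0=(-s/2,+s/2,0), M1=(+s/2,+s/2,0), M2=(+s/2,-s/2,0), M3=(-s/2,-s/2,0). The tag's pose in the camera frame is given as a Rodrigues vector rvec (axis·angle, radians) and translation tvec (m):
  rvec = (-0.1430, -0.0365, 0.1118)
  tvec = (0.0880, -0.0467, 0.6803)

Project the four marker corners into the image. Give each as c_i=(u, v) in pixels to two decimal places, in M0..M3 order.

c0=(312.73, 299.39) c1=(490.36, 326.79) c2=(502.59, 93.18) c3=(332.18, 65.04)

Intrinsics K: fx=622.9, fy=851.1, cx=329.4, cy=252.2
Marker side s = 0.192 m; corners in marker frame (Z=0):
  M0 = (-0.0960, +0.0960, 0)
  M1 = (+0.0960, +0.0960, 0)
  M2 = (+0.0960, -0.0960, 0)
  M3 = (-0.0960, -0.0960, 0)
rvec = (-0.1430, -0.0365, 0.1118), |rvec| = θ = 0.18515 rad = 10.608°
Rodrigues: sinθ=0.18409, 1−cosθ=0.01709; R = I + sinθ·[k]× + (1−cosθ)·[k]×²:
    [+0.99310 -0.10856 -0.04426]
    [+0.11376 +0.98357 +0.14015]
    [+0.02832 -0.14422 +0.98914]
t = (0.0880, -0.0467, 0.6803) m
M0: Pc = R·M0+t = (-0.01776, +0.03680, +0.66374); u = 622.9·(-0.01776)/0.66374 + 329.4 = 312.7329, v = 851.1·(+0.03680)/0.66374 + 252.2 = 299.3902
M1: Pc = R·M1+t = (+0.17292, +0.05864, +0.66917); u = 622.9·(+0.17292)/0.66917 + 329.4 = 490.3590, v = 851.1·(+0.05864)/0.66917 + 252.2 = 326.7879
M2: Pc = R·M2+t = (+0.19376, -0.13020, +0.69686); u = 622.9·(+0.19376)/0.69686 + 329.4 = 502.5944, v = 851.1·(-0.13020)/0.69686 + 252.2 = 93.1810
M3: Pc = R·M3+t = (+0.00308, -0.15204, +0.69143); u = 622.9·(+0.00308)/0.69143 + 329.4 = 332.1782, v = 851.1·(-0.15204)/0.69143 + 252.2 = 65.0434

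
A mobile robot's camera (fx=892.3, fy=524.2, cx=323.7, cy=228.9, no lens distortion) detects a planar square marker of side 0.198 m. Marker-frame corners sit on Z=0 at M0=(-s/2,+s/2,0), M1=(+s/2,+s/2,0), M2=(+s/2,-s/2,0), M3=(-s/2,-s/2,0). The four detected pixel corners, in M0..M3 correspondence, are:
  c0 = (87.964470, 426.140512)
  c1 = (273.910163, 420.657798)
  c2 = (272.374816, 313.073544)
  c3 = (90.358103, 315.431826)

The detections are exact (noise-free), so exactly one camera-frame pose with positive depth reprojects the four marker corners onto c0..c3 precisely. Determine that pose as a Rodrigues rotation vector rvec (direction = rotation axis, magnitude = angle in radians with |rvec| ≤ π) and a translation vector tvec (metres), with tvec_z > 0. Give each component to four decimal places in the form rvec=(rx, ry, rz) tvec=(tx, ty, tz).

Intrinsics K: fx=892.3, fy=524.2, cx=323.7, cy=228.9
Marker side s = 0.198 m; corners in marker frame (Z=0):
  M0 = (-0.0990, +0.0990, 0)
  M1 = (+0.0990, +0.0990, 0)
  M2 = (+0.0990, -0.0990, 0)
  M3 = (-0.0990, -0.0990, 0)
Detected image corners:
  c0 = (87.964470, 426.140512) px
  c1 = (273.910163, 420.657798) px
  c2 = (272.374816, 313.073544) px
  c3 = (90.358103, 315.431826) px
Planar DLT: solve 8×8 A·h = b for H (H[2,2]=1):
  H  [+954.58292 -21.50789 +182.43566]
  H  [+32.18234 +511.47614 +368.21767]
  H  [+0.14071 -0.10753 +1.00000]
B = K⁻¹H; ‖b₁‖=1.028426, ‖b₂‖=1.028426; λ = 2/(‖b₁‖+‖b₂‖) = 0.972360, sign → tz>0 ⇒ λ=+0.972360
r₁ = λ·B[:,0] = (+0.99060,-0.00005,+0.13682); r₂ = λ·B[:,1] = (+0.01449,+0.99441,-0.10455)
r₃ = r₁×r₂ = (-0.13605,+0.10555,+0.98506); SVD([r₁ r₂ r₃]) → R = UVᵀ:
  R  [+0.99060 +0.01449 -0.13605]
  R  [-0.00005 +0.99441 +0.10555]
  R  [+0.13682 -0.10455 +0.98506]
t = (-0.15394, +0.25843, +0.97236) m
tr R = 2.970071; θ = arccos((tr R − 1)/2) = 0.173217 rad = 9.925°
axis k = ((R−Rᵀ)₃₂, (R−Rᵀ)₁₃, (R−Rᵀ)₂₁) / (2 sinθ) = (-0.609537, -0.791634, -0.042187)
rvec = θ·k = (-0.105582, -0.137124, -0.007307)

rvec=(-0.1056, -0.1371, -0.0073) tvec=(-0.1539, 0.2584, 0.9724)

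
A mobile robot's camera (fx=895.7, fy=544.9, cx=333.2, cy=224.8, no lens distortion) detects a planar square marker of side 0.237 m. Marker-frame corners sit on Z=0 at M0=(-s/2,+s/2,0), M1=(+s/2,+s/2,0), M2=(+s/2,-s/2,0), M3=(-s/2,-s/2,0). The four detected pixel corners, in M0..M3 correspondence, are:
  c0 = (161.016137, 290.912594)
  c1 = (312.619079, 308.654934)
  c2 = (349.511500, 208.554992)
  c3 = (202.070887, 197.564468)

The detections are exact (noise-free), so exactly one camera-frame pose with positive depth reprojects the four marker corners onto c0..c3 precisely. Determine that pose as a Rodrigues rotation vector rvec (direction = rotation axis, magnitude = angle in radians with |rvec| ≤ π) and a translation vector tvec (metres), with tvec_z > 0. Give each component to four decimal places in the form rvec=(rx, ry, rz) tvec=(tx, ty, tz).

rvec=(-0.2780, 0.3295, 0.1764) tvec=(-0.1127, 0.0595, 1.2811)

Intrinsics K: fx=895.7, fy=544.9, cx=333.2, cy=224.8
Marker side s = 0.237 m; corners in marker frame (Z=0):
  M0 = (-0.1185, +0.1185, 0)
  M1 = (+0.1185, +0.1185, 0)
  M2 = (+0.1185, -0.1185, 0)
  M3 = (-0.1185, -0.1185, 0)
Detected image corners:
  c0 = (161.016137, 290.912594) px
  c1 = (312.619079, 308.654934) px
  c2 = (349.511500, 208.554992) px
  c3 = (202.070887, 197.564468) px
Planar DLT: solve 8×8 A·h = b for H (H[2,2]=1):
  H  [+562.32676 -212.64973 +254.37291]
  H  [-6.76750 +360.65439 +250.12305]
  H  [-0.26676 -0.18699 +1.00000]
B = K⁻¹H; ‖b₁‖=0.780567, ‖b₂‖=0.780567; λ = 2/(‖b₁‖+‖b₂‖) = 1.281120, sign → tz>0 ⇒ λ=+1.281120
r₁ = λ·B[:,0] = (+0.93143,+0.12508,-0.34175); r₂ = λ·B[:,1] = (-0.21504,+0.94677,-0.23956)
r₃ = r₁×r₂ = (+0.29360,+0.29662,+0.90874); SVD([r₁ r₂ r₃]) → R = UVᵀ:
  R  [+0.93143 -0.21504 +0.29360]
  R  [+0.12508 +0.94677 +0.29662]
  R  [-0.34175 -0.23956 +0.90874]
t = (-0.11275, +0.05954, +1.28112) m
tr R = 2.786941; θ = arccos((tr R − 1)/2) = 0.465782 rad = 26.687°
axis k = ((R−Rᵀ)₃₂, (R−Rᵀ)₁₃, (R−Rᵀ)₂₁) / (2 sinθ) = (-0.596920, +0.707328, +0.378648)
rvec = θ·k = (-0.278034, +0.329460, +0.176367)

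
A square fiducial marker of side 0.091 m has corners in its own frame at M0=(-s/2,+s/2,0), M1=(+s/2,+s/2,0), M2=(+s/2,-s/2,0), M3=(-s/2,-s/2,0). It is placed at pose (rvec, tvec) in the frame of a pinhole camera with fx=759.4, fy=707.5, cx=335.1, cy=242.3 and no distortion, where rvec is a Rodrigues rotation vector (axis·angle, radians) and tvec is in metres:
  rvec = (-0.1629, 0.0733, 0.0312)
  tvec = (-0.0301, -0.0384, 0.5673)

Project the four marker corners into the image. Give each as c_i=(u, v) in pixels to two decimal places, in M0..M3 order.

Intrinsics K: fx=759.4, fy=707.5, cx=335.1, cy=242.3
Marker side s = 0.091 m; corners in marker frame (Z=0):
  M0 = (-0.0455, +0.0455, 0)
  M1 = (+0.0455, +0.0455, 0)
  M2 = (+0.0455, -0.0455, 0)
  M3 = (-0.0455, -0.0455, 0)
rvec = (-0.1629, 0.0733, 0.0312), |rvec| = θ = 0.18134 rad = 10.390°
Rodrigues: sinθ=0.18034, 1−cosθ=0.01640; R = I + sinθ·[k]× + (1−cosθ)·[k]×²:
    [+0.99684 -0.03698 +0.07036]
    [+0.02508 +0.98628 +0.16315]
    [-0.07543 -0.16087 +0.98409]
t = (-0.0301, -0.0384, 0.5673) m
M0: Pc = R·M0+t = (-0.07714, +0.00533, +0.56341); u = 759.4·(-0.07714)/0.56341 + 335.1 = 231.1280, v = 707.5·(+0.00533)/0.56341 + 242.3 = 248.9993
M1: Pc = R·M1+t = (+0.01357, +0.00762, +0.55655); u = 759.4·(+0.01357)/0.55655 + 335.1 = 353.6205, v = 707.5·(+0.00762)/0.55655 + 242.3 = 251.9827
M2: Pc = R·M2+t = (+0.01694, -0.08213, +0.57119); u = 759.4·(+0.01694)/0.57119 + 335.1 = 357.6203, v = 707.5·(-0.08213)/0.57119 + 242.3 = 140.5637
M3: Pc = R·M3+t = (-0.07377, -0.08442, +0.57805); u = 759.4·(-0.07377)/0.57805 + 335.1 = 238.1823, v = 707.5·(-0.08442)/0.57805 + 242.3 = 138.9790

c0=(231.13, 249.00) c1=(353.62, 251.98) c2=(357.62, 140.56) c3=(238.18, 138.98)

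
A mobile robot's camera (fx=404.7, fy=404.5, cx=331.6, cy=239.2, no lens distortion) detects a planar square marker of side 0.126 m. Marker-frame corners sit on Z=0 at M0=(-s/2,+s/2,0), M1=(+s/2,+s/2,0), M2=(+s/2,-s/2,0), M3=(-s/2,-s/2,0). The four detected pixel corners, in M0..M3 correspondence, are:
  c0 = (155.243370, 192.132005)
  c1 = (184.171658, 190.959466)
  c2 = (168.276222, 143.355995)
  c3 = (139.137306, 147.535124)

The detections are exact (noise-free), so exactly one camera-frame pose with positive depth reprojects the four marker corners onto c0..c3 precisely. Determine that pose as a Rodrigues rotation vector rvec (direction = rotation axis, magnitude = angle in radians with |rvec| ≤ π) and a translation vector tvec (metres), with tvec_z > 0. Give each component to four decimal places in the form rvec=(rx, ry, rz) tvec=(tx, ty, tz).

Intrinsics K: fx=404.7, fy=404.5, cx=331.6, cy=239.2
Marker side s = 0.126 m; corners in marker frame (Z=0):
  M0 = (-0.0630, +0.0630, 0)
  M1 = (+0.0630, +0.0630, 0)
  M2 = (+0.0630, -0.0630, 0)
  M3 = (-0.0630, -0.0630, 0)
Detected image corners:
  c0 = (155.243370, 192.132005) px
  c1 = (184.171658, 190.959466) px
  c2 = (168.276222, 143.355995) px
  c3 = (139.137306, 147.535124) px
Planar DLT: solve 8×8 A·h = b for H (H[2,2]=1):
  H  [+149.82514 +180.73693 +161.41883]
  H  [-104.95273 +421.47566 +169.02007]
  H  [-0.49833 +0.33221 +1.00000]
B = K⁻¹H; ‖b₁‖=0.925026, ‖b₂‖=0.925026; λ = 2/(‖b₁‖+‖b₂‖) = 1.081051, sign → tz>0 ⇒ λ=+1.081051
r₁ = λ·B[:,0] = (+0.84163,+0.03808,-0.53872); r₂ = λ·B[:,1] = (+0.18853,+0.91405,+0.35914)
r₃ = r₁×r₂ = (+0.50608,-0.40382,+0.76211); SVD([r₁ r₂ r₃]) → R = UVᵀ:
  R  [+0.84163 +0.18853 +0.50608]
  R  [+0.03808 +0.91405 -0.40382]
  R  [-0.53872 +0.35914 +0.76211]
t = (-0.45459, -0.18756, +1.08105) m
tr R = 2.517781; θ = arccos((tr R − 1)/2) = 0.709189 rad = 40.634°
axis k = ((R−Rᵀ)₃₂, (R−Rᵀ)₁₃, (R−Rᵀ)₂₁) / (2 sinθ) = (+0.585790, +0.802188, -0.115515)
rvec = θ·k = (+0.415436, +0.568903, -0.081922)

rvec=(0.4154, 0.5689, -0.0819) tvec=(-0.4546, -0.1876, 1.0811)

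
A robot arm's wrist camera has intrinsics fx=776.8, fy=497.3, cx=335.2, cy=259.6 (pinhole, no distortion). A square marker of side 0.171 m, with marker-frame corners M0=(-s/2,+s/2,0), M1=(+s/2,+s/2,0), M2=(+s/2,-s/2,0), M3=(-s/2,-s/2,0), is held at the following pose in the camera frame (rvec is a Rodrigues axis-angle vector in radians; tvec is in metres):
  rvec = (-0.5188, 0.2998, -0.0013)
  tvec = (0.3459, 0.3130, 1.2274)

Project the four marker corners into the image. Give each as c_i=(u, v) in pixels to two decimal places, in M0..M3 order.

c0=(500.73, 421.52) c1=(616.97, 422.63) c2=(605.99, 352.31) c3=(497.66, 353.90)

Intrinsics K: fx=776.8, fy=497.3, cx=335.2, cy=259.6
Marker side s = 0.171 m; corners in marker frame (Z=0):
  M0 = (-0.0855, +0.0855, 0)
  M1 = (+0.0855, +0.0855, 0)
  M2 = (+0.0855, -0.0855, 0)
  M3 = (-0.0855, -0.0855, 0)
rvec = (-0.5188, 0.2998, -0.0013), |rvec| = θ = 0.59920 rad = 34.331°
Rodrigues: sinθ=0.56398, 1−cosθ=0.17421; R = I + sinθ·[k]× + (1−cosθ)·[k]×²:
    [+0.95639 -0.07425 +0.28251]
    [-0.07669 +0.86940 +0.48812]
    [-0.28185 -0.48850 +0.82579]
t = (0.3459, 0.3130, 1.2274) m
M0: Pc = R·M0+t = (+0.25778, +0.39389, +1.20973); u = 776.8·(+0.25778)/1.20973 + 335.2 = 500.7277, v = 497.3·(+0.39389)/1.20973 + 259.6 = 421.5218
M1: Pc = R·M1+t = (+0.42132, +0.38078, +1.16154); u = 776.8·(+0.42132)/1.16154 + 335.2 = 616.9684, v = 497.3·(+0.38078)/1.16154 + 259.6 = 422.6258
M2: Pc = R·M2+t = (+0.43402, +0.23211, +1.24507); u = 776.8·(+0.43402)/1.24507 + 335.2 = 605.9852, v = 497.3·(+0.23211)/1.24507 + 259.6 = 352.3080
M3: Pc = R·M3+t = (+0.27048, +0.24522, +1.29326); u = 776.8·(+0.27048)/1.29326 + 335.2 = 497.6620, v = 497.3·(+0.24522)/1.29326 + 259.6 = 353.8959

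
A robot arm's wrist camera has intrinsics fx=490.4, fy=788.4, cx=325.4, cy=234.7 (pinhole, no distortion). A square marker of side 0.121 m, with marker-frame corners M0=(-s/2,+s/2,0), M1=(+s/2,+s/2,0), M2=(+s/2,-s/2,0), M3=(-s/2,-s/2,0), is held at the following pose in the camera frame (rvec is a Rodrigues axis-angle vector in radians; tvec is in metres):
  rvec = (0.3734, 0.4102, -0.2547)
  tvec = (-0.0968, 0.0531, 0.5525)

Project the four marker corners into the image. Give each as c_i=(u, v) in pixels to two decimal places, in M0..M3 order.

c0=(217.33, 390.05) c1=(303.63, 376.05) c2=(265.48, 217.03) c3=(177.15, 246.76)

Intrinsics K: fx=490.4, fy=788.4, cx=325.4, cy=234.7
Marker side s = 0.121 m; corners in marker frame (Z=0):
  M0 = (-0.0605, +0.0605, 0)
  M1 = (+0.0605, +0.0605, 0)
  M2 = (+0.0605, -0.0605, 0)
  M3 = (-0.0605, -0.0605, 0)
rvec = (0.3734, 0.4102, -0.2547), |rvec| = θ = 0.61038 rad = 34.972°
Rodrigues: sinθ=0.57318, 1−cosθ=0.18057; R = I + sinθ·[k]× + (1−cosθ)·[k]×²:
    [+0.88701 +0.31341 +0.33911]
    [-0.16494 +0.90098 -0.40128]
    [-0.43129 +0.30001 +0.85087]
t = (-0.0968, 0.0531, 0.5525) m
M0: Pc = R·M0+t = (-0.13150, +0.11759, +0.59674); u = 490.4·(-0.13150)/0.59674 + 325.4 = 217.3322, v = 788.4·(+0.11759)/0.59674 + 234.7 = 390.0543
M1: Pc = R·M1+t = (-0.02417, +0.09763, +0.54456); u = 490.4·(-0.02417)/0.54456 + 325.4 = 303.6296, v = 788.4·(+0.09763)/0.54456 + 234.7 = 376.0477
M2: Pc = R·M2+t = (-0.06210, -0.01139, +0.50826); u = 490.4·(-0.06210)/0.50826 + 325.4 = 265.4841, v = 788.4·(-0.01139)/0.50826 + 234.7 = 217.0345
M3: Pc = R·M3+t = (-0.16943, +0.00857, +0.56044); u = 490.4·(-0.16943)/0.56044 + 325.4 = 177.1491, v = 788.4·(+0.00857)/0.56044 + 234.7 = 246.7551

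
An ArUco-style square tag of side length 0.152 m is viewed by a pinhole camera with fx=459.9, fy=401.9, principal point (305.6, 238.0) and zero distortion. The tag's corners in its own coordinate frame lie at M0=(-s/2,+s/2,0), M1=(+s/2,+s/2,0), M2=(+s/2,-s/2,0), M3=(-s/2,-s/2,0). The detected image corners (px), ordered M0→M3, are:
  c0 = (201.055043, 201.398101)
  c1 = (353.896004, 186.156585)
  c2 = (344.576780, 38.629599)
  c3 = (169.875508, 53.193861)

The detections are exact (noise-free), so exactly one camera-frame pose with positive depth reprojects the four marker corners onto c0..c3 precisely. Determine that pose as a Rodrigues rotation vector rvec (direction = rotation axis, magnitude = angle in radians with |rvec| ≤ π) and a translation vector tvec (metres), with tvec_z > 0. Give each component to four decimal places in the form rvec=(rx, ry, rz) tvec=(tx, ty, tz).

Intrinsics K: fx=459.9, fy=401.9, cx=305.6, cy=238.0
Marker side s = 0.152 m; corners in marker frame (Z=0):
  M0 = (-0.0760, +0.0760, 0)
  M1 = (+0.0760, +0.0760, 0)
  M2 = (+0.0760, -0.0760, 0)
  M3 = (-0.0760, -0.0760, 0)
Detected image corners:
  c0 = (201.055043, 201.398101) px
  c1 = (353.896004, 186.156585) px
  c2 = (344.576780, 38.629599) px
  c3 = (169.875508, 53.193861) px
Planar DLT: solve 8×8 A·h = b for H (H[2,2]=1):
  H  [+1104.04964 +363.48343 +268.74466]
  H  [-84.14819 +1076.28697 +124.63107]
  H  [+0.11718 +0.86367 +1.00000]
B = K⁻¹H; ‖b₁‖=2.342366, ‖b₂‖=2.342366; λ = 2/(‖b₁‖+‖b₂‖) = 0.426919, sign → tz>0 ⇒ λ=+0.426919
r₁ = λ·B[:,0] = (+0.99163,-0.11901,+0.05003); r₂ = λ·B[:,1] = (+0.09241,+0.92494,+0.36872)
r₃ = r₁×r₂ = (-0.09015,-0.36101,+0.92819); SVD([r₁ r₂ r₃]) → R = UVᵀ:
  R  [+0.99163 +0.09241 -0.09015]
  R  [-0.11901 +0.92494 -0.36101]
  R  [+0.05003 +0.36872 +0.92819]
t = (-0.03421, -0.12043, +0.42692) m
tr R = 2.844762; θ = arccos((tr R − 1)/2) = 0.396597 rad = 22.723°
axis k = ((R−Rᵀ)₃₂, (R−Rᵀ)₁₃, (R−Rᵀ)₂₁) / (2 sinθ) = (+0.944558, -0.181447, -0.273657)
rvec = θ·k = (+0.374608, -0.071961, -0.108531)

rvec=(0.3746, -0.0720, -0.1085) tvec=(-0.0342, -0.1204, 0.4269)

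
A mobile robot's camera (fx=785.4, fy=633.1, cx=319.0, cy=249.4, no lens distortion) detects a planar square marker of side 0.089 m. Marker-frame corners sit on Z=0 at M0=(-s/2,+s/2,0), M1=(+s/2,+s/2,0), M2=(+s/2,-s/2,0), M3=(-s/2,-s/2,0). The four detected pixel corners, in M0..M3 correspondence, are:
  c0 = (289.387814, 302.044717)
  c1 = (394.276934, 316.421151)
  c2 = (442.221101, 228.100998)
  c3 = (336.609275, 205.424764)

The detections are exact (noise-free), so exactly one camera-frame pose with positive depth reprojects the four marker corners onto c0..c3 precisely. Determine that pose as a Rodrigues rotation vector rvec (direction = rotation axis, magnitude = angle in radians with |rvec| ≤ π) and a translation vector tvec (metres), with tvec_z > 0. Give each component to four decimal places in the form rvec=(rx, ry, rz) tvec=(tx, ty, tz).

rvec=(0.3594, -0.4792, 0.2927) tvec=(0.0334, 0.0129, 0.5438)

Intrinsics K: fx=785.4, fy=633.1, cx=319.0, cy=249.4
Marker side s = 0.089 m; corners in marker frame (Z=0):
  M0 = (-0.0445, +0.0445, 0)
  M1 = (+0.0445, +0.0445, 0)
  M2 = (+0.0445, -0.0445, 0)
  M3 = (-0.0445, -0.0445, 0)
Detected image corners:
  c0 = (289.387814, 302.044717) px
  c1 = (394.276934, 316.421151) px
  c2 = (442.221101, 228.100998) px
  c3 = (336.609275, 205.424764) px
Planar DLT: solve 8×8 A·h = b for H (H[2,2]=1):
  H  [+1515.42664 -356.08161 +367.23866]
  H  [+446.62432 +1165.65649 +264.37896]
  H  [+0.91057 +0.48881 +1.00000]
B = K⁻¹H; ‖b₁‖=1.838995, ‖b₂‖=1.838995; λ = 2/(‖b₁‖+‖b₂‖) = 0.543775, sign → tz>0 ⇒ λ=+0.543775
r₁ = λ·B[:,0] = (+0.84810,+0.18856,+0.49514); r₂ = λ·B[:,1] = (-0.35449,+0.89648,+0.26580)
r₃ = r₁×r₂ = (-0.39377,-0.40095,+0.82715); SVD([r₁ r₂ r₃]) → R = UVᵀ:
  R  [+0.84810 -0.35449 -0.39377]
  R  [+0.18856 +0.89648 -0.40095]
  R  [+0.49514 +0.26580 +0.82715]
t = (+0.03340, +0.01287, +0.54378) m
tr R = 2.571739; θ = arccos((tr R − 1)/2) = 0.666696 rad = 38.199°
axis k = ((R−Rᵀ)₃₂, (R−Rᵀ)₁₃, (R−Rᵀ)₂₁) / (2 sinθ) = (+0.539106, -0.718730, +0.439081)
rvec = θ·k = (+0.359420, -0.479174, +0.292734)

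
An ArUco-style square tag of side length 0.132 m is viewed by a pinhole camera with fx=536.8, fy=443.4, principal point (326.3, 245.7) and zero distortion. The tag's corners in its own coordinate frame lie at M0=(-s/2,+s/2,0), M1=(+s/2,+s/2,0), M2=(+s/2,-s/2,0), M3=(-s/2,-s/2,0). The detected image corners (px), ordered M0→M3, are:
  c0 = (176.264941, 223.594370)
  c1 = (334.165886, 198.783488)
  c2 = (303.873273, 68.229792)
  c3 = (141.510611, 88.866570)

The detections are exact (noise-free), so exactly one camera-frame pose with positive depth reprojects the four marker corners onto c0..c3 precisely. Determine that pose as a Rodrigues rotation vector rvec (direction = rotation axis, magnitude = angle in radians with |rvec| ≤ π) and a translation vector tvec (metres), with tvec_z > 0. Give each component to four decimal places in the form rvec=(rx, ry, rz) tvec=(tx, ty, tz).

rvec=(0.0576, -0.1233, -0.1955) tvec=(-0.0702, -0.0994, 0.4392)

Intrinsics K: fx=536.8, fy=443.4, cx=326.3, cy=245.7
Marker side s = 0.132 m; corners in marker frame (Z=0):
  M0 = (-0.0660, +0.0660, 0)
  M1 = (+0.0660, +0.0660, 0)
  M2 = (+0.0660, -0.0660, 0)
  M3 = (-0.0660, -0.0660, 0)
Detected image corners:
  c0 = (176.264941, 223.594370) px
  c1 = (334.165886, 198.783488) px
  c2 = (303.873273, 68.229792) px
  c3 = (141.510611, 88.866570) px
Planar DLT: solve 8×8 A·h = b for H (H[2,2]=1):
  H  [+1276.34672 +283.65542 +240.52450]
  H  [-133.87583 +1027.34935 +145.35763]
  H  [+0.26533 +0.15719 +1.00000]
B = K⁻¹H; ‖b₁‖=2.276936, ‖b₂‖=2.276936; λ = 2/(‖b₁‖+‖b₂‖) = 0.439187, sign → tz>0 ⇒ λ=+0.439187
r₁ = λ·B[:,0] = (+0.97342,-0.19718,+0.11653); r₂ = λ·B[:,1] = (+0.19011,+0.97933,+0.06904)
r₃ = r₁×r₂ = (-0.12773,-0.04505,+0.99078); SVD([r₁ r₂ r₃]) → R = UVᵀ:
  R  [+0.97342 +0.19011 -0.12773]
  R  [-0.19718 +0.97933 -0.04505]
  R  [+0.11653 +0.06904 +0.99078]
t = (-0.07018, -0.09939, +0.43919) m
tr R = 2.943535; θ = arccos((tr R − 1)/2) = 0.238186 rad = 13.647°
axis k = ((R−Rᵀ)₃₂, (R−Rᵀ)₁₃, (R−Rᵀ)₂₁) / (2 sinθ) = (+0.241764, -0.517642, -0.820729)
rvec = θ·k = (+0.057585, -0.123295, -0.195487)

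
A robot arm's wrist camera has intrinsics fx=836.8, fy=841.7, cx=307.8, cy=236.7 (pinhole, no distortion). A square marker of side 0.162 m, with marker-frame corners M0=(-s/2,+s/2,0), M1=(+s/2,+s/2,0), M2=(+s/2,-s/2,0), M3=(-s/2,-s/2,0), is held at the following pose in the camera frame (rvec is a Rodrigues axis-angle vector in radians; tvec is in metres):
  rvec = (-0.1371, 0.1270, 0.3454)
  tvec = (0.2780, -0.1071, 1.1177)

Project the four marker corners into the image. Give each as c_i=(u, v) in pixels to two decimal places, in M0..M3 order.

Intrinsics K: fx=836.8, fy=841.7, cx=307.8, cy=236.7
Marker side s = 0.162 m; corners in marker frame (Z=0):
  M0 = (-0.0810, +0.0810, 0)
  M1 = (+0.0810, +0.0810, 0)
  M2 = (+0.0810, -0.0810, 0)
  M3 = (-0.0810, -0.0810, 0)
rvec = (-0.1371, 0.1270, 0.3454), |rvec| = θ = 0.39272 rad = 22.501°
Rodrigues: sinθ=0.38270, 1−cosθ=0.07613; R = I + sinθ·[k]× + (1−cosθ)·[k]×²:
    [+0.93315 -0.34518 +0.10039]
    [+0.32800 +0.93183 +0.15526]
    [-0.14714 -0.11195 +0.98276]
t = (0.2780, -0.1071, 1.1177) m
M0: Pc = R·M0+t = (+0.17445, -0.05819, +1.12055); u = 836.8·(+0.17445)/1.12055 + 307.8 = 438.0787, v = 841.7·(-0.05819)/1.12055 + 236.7 = 192.9913
M1: Pc = R·M1+t = (+0.32563, -0.00505, +1.09671); u = 836.8·(+0.32563)/1.09671 + 307.8 = 556.2542, v = 841.7·(-0.00505)/1.09671 + 236.7 = 232.8213
M2: Pc = R·M2+t = (+0.38155, -0.15601, +1.11485); u = 836.8·(+0.38155)/1.11485 + 307.8 = 594.1856, v = 841.7·(-0.15601)/1.11485 + 236.7 = 118.9134
M3: Pc = R·M3+t = (+0.23037, -0.20915, +1.13869); u = 836.8·(+0.23037)/1.13869 + 307.8 = 477.0983, v = 841.7·(-0.20915)/1.13869 + 236.7 = 82.1022

c0=(438.08, 192.99) c1=(556.25, 232.82) c2=(594.19, 118.91) c3=(477.10, 82.10)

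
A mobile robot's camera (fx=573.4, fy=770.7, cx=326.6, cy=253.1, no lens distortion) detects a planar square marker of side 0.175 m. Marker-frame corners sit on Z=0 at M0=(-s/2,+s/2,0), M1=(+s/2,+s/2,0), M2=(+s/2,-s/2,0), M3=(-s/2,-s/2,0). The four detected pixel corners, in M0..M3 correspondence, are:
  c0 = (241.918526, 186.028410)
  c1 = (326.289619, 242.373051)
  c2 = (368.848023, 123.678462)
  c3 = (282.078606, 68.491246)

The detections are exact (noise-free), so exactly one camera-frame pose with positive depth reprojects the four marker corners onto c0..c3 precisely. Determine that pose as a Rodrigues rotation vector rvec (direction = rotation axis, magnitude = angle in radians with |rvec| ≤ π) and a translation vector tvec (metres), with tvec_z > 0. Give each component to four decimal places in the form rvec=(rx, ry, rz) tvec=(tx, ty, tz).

Intrinsics K: fx=573.4, fy=770.7, cx=326.6, cy=253.1
Marker side s = 0.175 m; corners in marker frame (Z=0):
  M0 = (-0.0875, +0.0875, 0)
  M1 = (+0.0875, +0.0875, 0)
  M2 = (+0.0875, -0.0875, 0)
  M3 = (-0.0875, -0.0875, 0)
Detected image corners:
  c0 = (241.918526, 186.028410) px
  c1 = (326.289619, 242.373051) px
  c2 = (368.848023, 123.678462) px
  c3 = (282.078606, 68.491246) px
Planar DLT: solve 8×8 A·h = b for H (H[2,2]=1):
  H  [+456.24829 -203.24651 +304.18645]
  H  [+302.06921 +691.72885 +155.44134]
  H  [-0.10716 +0.10836 +1.00000]
B = K⁻¹H; ‖b₁‖=0.963276, ‖b₂‖=0.963276; λ = 2/(‖b₁‖+‖b₂‖) = 1.038124, sign → tz>0 ⇒ λ=+1.038124
r₁ = λ·B[:,0] = (+0.88939,+0.44342,-0.11124); r₂ = λ·B[:,1] = (-0.43205,+0.89481,+0.11250)
r₃ = r₁×r₂ = (+0.14942,-0.05199,+0.98741); SVD([r₁ r₂ r₃]) → R = UVᵀ:
  R  [+0.88939 -0.43205 +0.14942]
  R  [+0.44342 +0.89481 -0.05199]
  R  [-0.11124 +0.11250 +0.98741]
t = (-0.04058, -0.13155, +1.03812) m
tr R = 2.771599; θ = arccos((tr R − 1)/2) = 0.482583 rad = 27.650°
axis k = ((R−Rᵀ)₃₂, (R−Rᵀ)₁₃, (R−Rᵀ)₂₁) / (2 sinθ) = (+0.177222, +0.280847, +0.943248)
rvec = θ·k = (+0.085524, +0.135532, +0.455195)

rvec=(0.0855, 0.1355, 0.4552) tvec=(-0.0406, -0.1315, 1.0381)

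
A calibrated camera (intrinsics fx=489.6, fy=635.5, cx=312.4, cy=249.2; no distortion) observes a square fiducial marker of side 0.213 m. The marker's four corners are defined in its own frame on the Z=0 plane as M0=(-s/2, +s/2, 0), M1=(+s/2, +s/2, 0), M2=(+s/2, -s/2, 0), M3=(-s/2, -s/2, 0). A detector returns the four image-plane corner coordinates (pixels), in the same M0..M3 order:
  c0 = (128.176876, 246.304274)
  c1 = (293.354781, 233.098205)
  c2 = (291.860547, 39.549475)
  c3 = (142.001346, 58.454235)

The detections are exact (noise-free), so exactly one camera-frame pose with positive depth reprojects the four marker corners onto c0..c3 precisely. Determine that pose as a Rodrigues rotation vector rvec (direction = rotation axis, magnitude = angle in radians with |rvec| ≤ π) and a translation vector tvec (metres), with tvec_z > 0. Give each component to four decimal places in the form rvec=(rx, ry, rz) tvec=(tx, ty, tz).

Intrinsics K: fx=489.6, fy=635.5, cx=312.4, cy=249.2
Marker side s = 0.213 m; corners in marker frame (Z=0):
  M0 = (-0.1065, +0.1065, 0)
  M1 = (+0.1065, +0.1065, 0)
  M2 = (+0.1065, -0.1065, 0)
  M3 = (-0.1065, -0.1065, 0)
Detected image corners:
  c0 = (128.176876, 246.304274) px
  c1 = (293.354781, 233.098205) px
  c2 = (291.860547, 39.549475) px
  c3 = (142.001346, 58.454235) px
Planar DLT: solve 8×8 A·h = b for H (H[2,2]=1):
  H  [+699.39949 -128.76942 +212.49641]
  H  [-101.92416 +828.12654 +139.79720]
  H  [-0.17933 -0.46359 +1.00000]
B = K⁻¹H; ‖b₁‖=1.555931, ‖b₂‖=1.555931; λ = 2/(‖b₁‖+‖b₂‖) = 0.642702, sign → tz>0 ⇒ λ=+0.642702
r₁ = λ·B[:,0] = (+0.99165,-0.05788,-0.11525); r₂ = λ·B[:,1] = (+0.02108,+0.95435,-0.29795)
r₃ = r₁×r₂ = (+0.12724,+0.29303,+0.94760); SVD([r₁ r₂ r₃]) → R = UVᵀ:
  R  [+0.99165 +0.02108 +0.12724]
  R  [-0.05788 +0.95435 +0.29303]
  R  [-0.11525 -0.29795 +0.94760]
t = (-0.13114, -0.11064, +0.64270) m
tr R = 2.893594; θ = arccos((tr R − 1)/2) = 0.327663 rad = 18.774°
axis k = ((R−Rᵀ)₃₂, (R−Rᵀ)₁₃, (R−Rᵀ)₂₁) / (2 sinθ) = (-0.918160, +0.376739, -0.122677)
rvec = θ·k = (-0.300847, +0.123444, -0.040197)

rvec=(-0.3008, 0.1234, -0.0402) tvec=(-0.1311, -0.1106, 0.6427)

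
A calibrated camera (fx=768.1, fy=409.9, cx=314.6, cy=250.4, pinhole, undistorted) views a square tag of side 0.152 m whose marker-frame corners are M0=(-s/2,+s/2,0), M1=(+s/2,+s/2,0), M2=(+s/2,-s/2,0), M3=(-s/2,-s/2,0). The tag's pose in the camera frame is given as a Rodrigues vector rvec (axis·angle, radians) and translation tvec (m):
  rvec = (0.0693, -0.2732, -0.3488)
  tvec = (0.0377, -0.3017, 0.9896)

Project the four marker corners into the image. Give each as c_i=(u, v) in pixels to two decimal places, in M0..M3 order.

c0=(309.86, 164.96) c1=(413.71, 146.96) c2=(377.15, 86.74) c3=(269.97, 102.67)

Intrinsics K: fx=768.1, fy=409.9, cx=314.6, cy=250.4
Marker side s = 0.152 m; corners in marker frame (Z=0):
  M0 = (-0.0760, +0.0760, 0)
  M1 = (+0.0760, +0.0760, 0)
  M2 = (+0.0760, -0.0760, 0)
  M3 = (-0.0760, -0.0760, 0)
rvec = (0.0693, -0.2732, -0.3488), |rvec| = θ = 0.44844 rad = 25.694°
Rodrigues: sinθ=0.43356, 1−cosθ=0.09888; R = I + sinθ·[k]× + (1−cosθ)·[k]×²:
    [+0.90348 +0.32792 -0.27602]
    [-0.34654 +0.93782 -0.02015]
    [+0.25225 +0.11385 +0.96094]
t = (0.0377, -0.3017, 0.9896) m
M0: Pc = R·M0+t = (-0.00604, -0.20409, +0.97908); u = 768.1·(-0.00604)/0.97908 + 314.6 = 309.8592, v = 409.9·(-0.20409)/0.97908 + 250.4 = 164.9566
M1: Pc = R·M1+t = (+0.13129, -0.25676, +1.01742); u = 768.1·(+0.13129)/1.01742 + 314.6 = 413.7142, v = 409.9·(-0.25676)/1.01742 + 250.4 = 146.9555
M2: Pc = R·M2+t = (+0.08144, -0.39931, +1.00012); u = 768.1·(+0.08144)/1.00012 + 314.6 = 377.1490, v = 409.9·(-0.39931)/1.00012 + 250.4 = 86.7417
M3: Pc = R·M3+t = (-0.05589, -0.34664, +0.96178); u = 768.1·(-0.05589)/0.96178 + 314.6 = 269.9675, v = 409.9·(-0.34664)/0.96178 + 250.4 = 102.6662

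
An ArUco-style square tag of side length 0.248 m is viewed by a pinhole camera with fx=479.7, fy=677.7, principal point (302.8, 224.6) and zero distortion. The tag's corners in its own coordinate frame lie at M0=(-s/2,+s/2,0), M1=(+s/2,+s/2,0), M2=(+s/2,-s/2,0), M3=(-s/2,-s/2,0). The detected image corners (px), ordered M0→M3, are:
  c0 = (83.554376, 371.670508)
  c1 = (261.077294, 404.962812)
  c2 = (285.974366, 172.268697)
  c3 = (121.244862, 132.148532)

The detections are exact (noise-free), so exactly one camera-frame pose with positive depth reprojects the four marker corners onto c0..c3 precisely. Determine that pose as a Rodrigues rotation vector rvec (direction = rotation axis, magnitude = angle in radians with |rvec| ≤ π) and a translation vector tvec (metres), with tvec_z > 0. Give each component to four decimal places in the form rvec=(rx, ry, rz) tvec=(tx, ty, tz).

rvec=(-0.1837, -0.1268, 0.1514) tvec=(-0.1646, 0.0435, 0.7012)

Intrinsics K: fx=479.7, fy=677.7, cx=302.8, cy=224.6
Marker side s = 0.248 m; corners in marker frame (Z=0):
  M0 = (-0.1240, +0.1240, 0)
  M1 = (+0.1240, +0.1240, 0)
  M2 = (+0.1240, -0.1240, 0)
  M3 = (-0.1240, -0.1240, 0)
Detected image corners:
  c0 = (83.554376, 371.670508) px
  c1 = (261.077294, 404.962812) px
  c2 = (285.974366, 172.268697) px
  c3 = (121.244862, 132.148532) px
Planar DLT: solve 8×8 A·h = b for H (H[2,2]=1):
  H  [+719.03096 -176.87434 +190.17766]
  H  [+191.43282 +878.16189 +266.63702]
  H  [+0.15895 -0.27238 +1.00000]
B = K⁻¹H; ‖b₁‖=1.426221, ‖b₂‖=1.426221; λ = 2/(‖b₁‖+‖b₂‖) = 0.701154, sign → tz>0 ⇒ λ=+0.701154
r₁ = λ·B[:,0] = (+0.98062,+0.16112,+0.11145); r₂ = λ·B[:,1] = (-0.13797,+0.97185,-0.19098)
r₃ = r₁×r₂ = (-0.13908,+0.17191,+0.97525); SVD([r₁ r₂ r₃]) → R = UVᵀ:
  R  [+0.98062 -0.13797 -0.13908]
  R  [+0.16112 +0.97185 +0.17191]
  R  [+0.11145 -0.19098 +0.97525]
t = (-0.16461, +0.04349, +0.70115) m
tr R = 2.927715; θ = arccos((tr R − 1)/2) = 0.269675 rad = 15.451°
axis k = ((R−Rᵀ)₃₂, (R−Rᵀ)₁₃, (R−Rᵀ)₂₁) / (2 sinθ) = (-0.681052, -0.470190, +0.561329)
rvec = θ·k = (-0.183662, -0.126798, +0.151376)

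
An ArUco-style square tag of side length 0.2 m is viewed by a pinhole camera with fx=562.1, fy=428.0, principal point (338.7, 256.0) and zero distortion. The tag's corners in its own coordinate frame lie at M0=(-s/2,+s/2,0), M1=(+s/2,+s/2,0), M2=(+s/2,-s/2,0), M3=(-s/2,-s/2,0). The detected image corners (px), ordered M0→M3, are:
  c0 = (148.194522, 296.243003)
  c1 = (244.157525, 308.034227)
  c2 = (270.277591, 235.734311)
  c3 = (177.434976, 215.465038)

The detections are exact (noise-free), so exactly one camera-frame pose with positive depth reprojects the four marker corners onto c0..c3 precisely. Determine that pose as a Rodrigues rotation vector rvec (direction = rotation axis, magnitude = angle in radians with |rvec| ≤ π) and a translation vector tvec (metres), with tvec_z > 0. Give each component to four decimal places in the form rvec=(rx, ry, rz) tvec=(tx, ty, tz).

Intrinsics K: fx=562.1, fy=428.0, cx=338.7, cy=256.0
Marker side s = 0.2 m; corners in marker frame (Z=0):
  M0 = (-0.1000, +0.1000, 0)
  M1 = (+0.1000, +0.1000, 0)
  M2 = (+0.1000, -0.1000, 0)
  M3 = (-0.1000, -0.1000, 0)
Detected image corners:
  c0 = (148.194522, 296.243003) px
  c1 = (244.157525, 308.034227) px
  c2 = (270.277591, 235.734311) px
  c3 = (177.434976, 215.465038) px
Planar DLT: solve 8×8 A·h = b for H (H[2,2]=1):
  H  [+588.44625 -138.53794 +212.63678]
  H  [+226.44775 +380.80457 +264.30314]
  H  [+0.55441 -0.00271 +1.00000]
B = K⁻¹H; ‖b₁‖=0.924368, ‖b₂‖=0.924368; λ = 2/(‖b₁‖+‖b₂‖) = 1.081820, sign → tz>0 ⇒ λ=+1.081820
r₁ = λ·B[:,0] = (+0.77113,+0.21363,+0.59977); r₂ = λ·B[:,1] = (-0.26486,+0.96428,-0.00293)
r₃ = r₁×r₂ = (-0.57897,-0.15660,+0.80017); SVD([r₁ r₂ r₃]) → R = UVᵀ:
  R  [+0.77113 -0.26486 -0.57897]
  R  [+0.21363 +0.96428 -0.15660]
  R  [+0.59977 -0.00293 +0.80017]
t = (-0.24262, +0.02099, +1.08182) m
tr R = 2.535579; θ = arccos((tr R − 1)/2) = 0.695413 rad = 39.844°
axis k = ((R−Rᵀ)₃₂, (R−Rᵀ)₁₃, (R−Rᵀ)₂₁) / (2 sinθ) = (+0.119919, -0.919880, +0.373416)
rvec = θ·k = (+0.083393, -0.639697, +0.259678)

rvec=(0.0834, -0.6397, 0.2597) tvec=(-0.2426, 0.0210, 1.0818)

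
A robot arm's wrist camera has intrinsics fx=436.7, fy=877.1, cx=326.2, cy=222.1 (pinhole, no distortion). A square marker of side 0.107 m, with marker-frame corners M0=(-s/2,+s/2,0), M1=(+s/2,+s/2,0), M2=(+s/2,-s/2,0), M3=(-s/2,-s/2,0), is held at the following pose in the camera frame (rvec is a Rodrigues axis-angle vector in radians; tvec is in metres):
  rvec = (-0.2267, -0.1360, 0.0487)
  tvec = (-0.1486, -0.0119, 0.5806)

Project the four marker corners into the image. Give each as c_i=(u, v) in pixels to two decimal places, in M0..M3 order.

c0=(168.10, 279.54) c1=(252.26, 288.51) c2=(257.82, 133.50) c3=(177.28, 121.25)

Intrinsics K: fx=436.7, fy=877.1, cx=326.2, cy=222.1
Marker side s = 0.107 m; corners in marker frame (Z=0):
  M0 = (-0.0535, +0.0535, 0)
  M1 = (+0.0535, +0.0535, 0)
  M2 = (+0.0535, -0.0535, 0)
  M3 = (-0.0535, -0.0535, 0)
rvec = (-0.2267, -0.1360, 0.0487), |rvec| = θ = 0.26881 rad = 15.402°
Rodrigues: sinθ=0.26559, 1−cosθ=0.03591; R = I + sinθ·[k]× + (1−cosθ)·[k]×²:
    [+0.98963 -0.03279 -0.13985]
    [+0.06344 +0.97328 +0.22069]
    [+0.12888 -0.22727 +0.96527]
t = (-0.1486, -0.0119, 0.5806) m
M0: Pc = R·M0+t = (-0.20330, +0.03678, +0.56155); u = 436.7·(-0.20330)/0.56155 + 326.2 = 168.0991, v = 877.1·(+0.03678)/0.56155 + 222.1 = 279.5426
M1: Pc = R·M1+t = (-0.09741, +0.04356, +0.57534); u = 436.7·(-0.09741)/0.57534 + 326.2 = 252.2630, v = 877.1·(+0.04356)/0.57534 + 222.1 = 288.5139
M2: Pc = R·M2+t = (-0.09390, -0.06058, +0.59965); u = 436.7·(-0.09390)/0.59965 + 326.2 = 257.8167, v = 877.1·(-0.06058)/0.59965 + 222.1 = 133.4962
M3: Pc = R·M3+t = (-0.19979, -0.06736, +0.58586); u = 436.7·(-0.19979)/0.58586 + 326.2 = 177.2770, v = 877.1·(-0.06736)/0.58586 + 222.1 = 121.2484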